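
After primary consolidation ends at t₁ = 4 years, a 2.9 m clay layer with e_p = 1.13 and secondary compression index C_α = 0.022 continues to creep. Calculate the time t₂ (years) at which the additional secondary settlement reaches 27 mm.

t₂ ≈ 31.9 years

S_s = C_α·H/(1+e_p)·log₁₀(t₂/t₁) ⇒ log₁₀(t₂/t₁) = S_s·(1+e_p)/(C_α·H).
log₁₀(t₂/t₁) = 0.027 × (1+1.13) / (0.022×2.9) = 0.9014
t₂ = t₁ × 10^0.9014 = 4 × 7.969 = 31.88 years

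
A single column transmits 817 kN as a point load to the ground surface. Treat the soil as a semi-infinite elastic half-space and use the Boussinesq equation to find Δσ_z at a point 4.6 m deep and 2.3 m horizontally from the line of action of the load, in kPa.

Boussinesq vertical stress below a point load on an elastic half-space:
Δσ_z = 3P/(2πz²) · [1 + (r/z)²]^(−5/2)
r/z = 2.3/4.6 = 0.5; [1+(r/z)²]^(−5/2) = 0.57243.
Δσ_z = 3×817/(2π×4.6²) × 0.57243 = 18.435 × 0.57243 = 10.55 kPa

Δσ_z ≈ 10.6 kPa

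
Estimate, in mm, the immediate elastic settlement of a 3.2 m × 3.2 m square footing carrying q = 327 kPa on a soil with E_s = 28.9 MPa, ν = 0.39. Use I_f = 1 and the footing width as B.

S_e ≈ 30.7 mm

Immediate (elastic) settlement: S_e = q·B·(1−ν²)/E_s · I_f.
E_s = 28.9 MPa = 28900 kPa.
S_e = 327 × 3.2 × (1 − 0.39²) / 28900 × 1
    = 327 × 3.2 × 0.8479 / 28900 × 1
    = 0.0307 m = 30.7 mm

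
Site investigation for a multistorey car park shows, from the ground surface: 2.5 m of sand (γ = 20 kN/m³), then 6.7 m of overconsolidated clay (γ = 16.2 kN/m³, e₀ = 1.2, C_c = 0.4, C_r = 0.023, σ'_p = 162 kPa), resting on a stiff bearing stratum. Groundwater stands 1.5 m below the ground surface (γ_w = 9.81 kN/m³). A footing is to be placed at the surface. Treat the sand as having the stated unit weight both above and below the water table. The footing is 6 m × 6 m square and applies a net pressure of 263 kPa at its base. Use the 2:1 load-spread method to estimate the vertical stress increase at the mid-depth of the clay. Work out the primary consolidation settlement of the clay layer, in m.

Mid-depth of clay below the ground surface: z = 2.5 + 6.7/2 = 5.85 m.
Total vertical stress at mid-clay: σ_v = 20×2.5 + 16.2×3.35 = 104.27 kPa.
Pore pressure: u = 9.81×(5.85 − 1.5) = 42.673 kPa.
Initial effective stress: σ'_0 = σ_v − u = 104.27 − 42.673 = 61.597 kPa.
Stress increase at mid-clay by the 2:1 spreading method:
Δσ = qBL/((B+z)(L+z)) = 263×6×6/((6+5.85)(6+5.85)) = 67.425 kPa
Final effective stress: σ'_f = 61.597 + 67.425 = 129.02 kPa.
σ'_f = 129.02 ≤ σ'_p = 162 kPa, so the clay remains overconsolidated and only the recompression index applies:
S_c = C_r·H/(1+e₀)·log₁₀(σ'_f/σ'_0) = 0.023×6.7/2.2×log₁₀(129.02/61.597)
    = 0.070046 × 0.3211 = 0.02249 m

S_c ≈ 0.0225 m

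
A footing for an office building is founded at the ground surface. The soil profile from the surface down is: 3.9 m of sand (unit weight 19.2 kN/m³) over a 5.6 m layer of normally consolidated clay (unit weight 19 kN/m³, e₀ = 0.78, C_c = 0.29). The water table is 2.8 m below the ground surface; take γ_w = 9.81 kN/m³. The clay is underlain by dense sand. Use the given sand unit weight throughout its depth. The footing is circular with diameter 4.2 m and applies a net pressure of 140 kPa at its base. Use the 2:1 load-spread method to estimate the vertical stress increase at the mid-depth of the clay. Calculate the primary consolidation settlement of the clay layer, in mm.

Mid-depth of clay below the ground surface: z = 3.9 + 5.6/2 = 6.7 m.
Total vertical stress at mid-clay: σ_v = 19.2×3.9 + 19×2.8 = 128.08 kPa.
Pore pressure: u = 9.81×(6.7 − 2.8) = 38.259 kPa.
Initial effective stress: σ'_0 = σ_v − u = 128.08 − 38.259 = 89.821 kPa.
Stress increase at mid-clay by the 2:1 spreading method:
Δσ ≈ qD²/(D+z)² = 140×4.2²/(4.2+6.7)² = 20.786 kPa
Final effective stress: σ'_f = σ'_0 + Δσ = 89.821 + 20.786 = 110.61 kPa.
Normally consolidated clay, so the full stress increment lies on the virgin compression line:
S_c = C_c·H/(1+e₀)·log₁₀(σ'_f/σ'_0) = 0.29×5.6/(1+0.78)×log₁₀(110.61/89.821)
    = 0.91236 × 0.090417 = 0.08249 m

S_c ≈ 82.5 mm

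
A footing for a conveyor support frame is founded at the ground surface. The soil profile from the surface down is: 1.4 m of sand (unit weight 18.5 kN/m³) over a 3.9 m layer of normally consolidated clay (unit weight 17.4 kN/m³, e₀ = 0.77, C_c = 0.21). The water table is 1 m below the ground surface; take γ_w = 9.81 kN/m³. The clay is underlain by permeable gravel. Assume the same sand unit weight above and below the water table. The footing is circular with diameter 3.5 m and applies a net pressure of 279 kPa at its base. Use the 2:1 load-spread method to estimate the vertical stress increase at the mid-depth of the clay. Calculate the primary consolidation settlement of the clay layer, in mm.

S_c ≈ 219 mm

Mid-depth of clay below the ground surface: z = 1.4 + 3.9/2 = 3.35 m.
Total vertical stress at mid-clay: σ_v = 18.5×1.4 + 17.4×1.95 = 59.83 kPa.
Pore pressure: u = 9.81×(3.35 − 1) = 23.054 kPa.
Initial effective stress: σ'_0 = σ_v − u = 59.83 − 23.054 = 36.776 kPa.
Stress increase at mid-clay by the 2:1 spreading method:
Δσ ≈ qD²/(D+z)² = 279×3.5²/(3.5+3.35)² = 72.838 kPa
Final effective stress: σ'_f = σ'_0 + Δσ = 36.776 + 72.838 = 109.61 kPa.
Normally consolidated clay, so the full stress increment lies on the virgin compression line:
S_c = C_c·H/(1+e₀)·log₁₀(σ'_f/σ'_0) = 0.21×3.9/(1+0.77)×log₁₀(109.61/36.776)
    = 0.46271 × 0.47429 = 0.2195 m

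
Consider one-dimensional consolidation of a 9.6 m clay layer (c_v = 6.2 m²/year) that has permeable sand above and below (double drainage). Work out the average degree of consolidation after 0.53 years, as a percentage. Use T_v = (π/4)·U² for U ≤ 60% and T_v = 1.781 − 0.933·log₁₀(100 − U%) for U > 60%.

Drainage path length: H_d = H/2 = 4.8 m (double drainage).
T_v = c_v·t/H_d² = 6.2×0.53/4.8² = 0.14262.
T_v = 0.14262 corresponds to the U ≤ 60% branch:
U = √(4T_v/π) = 0.4261

U ≈ 42.6 %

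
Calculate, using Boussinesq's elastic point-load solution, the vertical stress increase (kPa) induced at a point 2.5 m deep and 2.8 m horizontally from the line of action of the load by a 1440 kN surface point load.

Δσ_z ≈ 14.4 kPa

Boussinesq vertical stress below a point load on an elastic half-space:
Δσ_z = 3P/(2πz²) · [1 + (r/z)²]^(−5/2)
r/z = 2.8/2.5 = 1.12; [1+(r/z)²]^(−5/2) = 0.13105.
Δσ_z = 3×1440/(2π×2.5²) × 0.13105 = 110.01 × 0.13105 = 14.42 kPa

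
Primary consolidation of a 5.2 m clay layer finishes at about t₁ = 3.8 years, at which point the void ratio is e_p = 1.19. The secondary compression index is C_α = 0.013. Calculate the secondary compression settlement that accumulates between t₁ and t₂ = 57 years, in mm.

S_s ≈ 36.3 mm

Secondary compression: S_s = C_α·H/(1+e_p)·log₁₀(t₂/t₁)
S_s = 0.013×5.2/(1+1.19)×log₁₀(57/3.8)
    = 0.03087 × 1.176 = 0.0363 m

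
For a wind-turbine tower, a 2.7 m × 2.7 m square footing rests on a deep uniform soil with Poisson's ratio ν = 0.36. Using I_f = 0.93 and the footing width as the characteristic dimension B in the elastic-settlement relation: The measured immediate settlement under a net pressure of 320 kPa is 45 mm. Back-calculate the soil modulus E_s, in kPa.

E_s ≈ 15500 kPa

S_e = q·B·(1−ν²)/E_s · I_f  ⇒  E_s = q·B·(1−ν²)·I_f / S_e.
E_s = 320 × 2.7 × 0.8704 × 0.93 / 0.045 = 15540 kPa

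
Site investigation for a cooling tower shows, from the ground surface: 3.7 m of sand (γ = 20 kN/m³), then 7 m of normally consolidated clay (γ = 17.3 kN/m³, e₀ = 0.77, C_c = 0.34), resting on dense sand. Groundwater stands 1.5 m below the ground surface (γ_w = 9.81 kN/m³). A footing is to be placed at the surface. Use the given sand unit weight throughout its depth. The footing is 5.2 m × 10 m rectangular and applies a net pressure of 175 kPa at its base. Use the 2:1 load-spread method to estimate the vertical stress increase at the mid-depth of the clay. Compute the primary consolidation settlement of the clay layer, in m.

S_c ≈ 0.253 m

Mid-depth of clay below the ground surface: z = 3.7 + 7/2 = 7.2 m.
Total vertical stress at mid-clay: σ_v = 20×3.7 + 17.3×3.5 = 134.55 kPa.
Pore pressure: u = 9.81×(7.2 − 1.5) = 55.917 kPa.
Initial effective stress: σ'_0 = σ_v − u = 134.55 − 55.917 = 78.633 kPa.
Stress increase at mid-clay by the 2:1 spreading method:
Δσ = qBL/((B+z)(L+z)) = 175×5.2×10/((5.2+7.2)(10+7.2)) = 42.667 kPa
Final effective stress: σ'_f = σ'_0 + Δσ = 78.633 + 42.667 = 121.3 kPa.
Normally consolidated clay, so the full stress increment lies on the virgin compression line:
S_c = C_c·H/(1+e₀)·log₁₀(σ'_f/σ'_0) = 0.34×7/(1+0.77)×log₁₀(121.3/78.633)
    = 1.3446 × 0.18826 = 0.2531 m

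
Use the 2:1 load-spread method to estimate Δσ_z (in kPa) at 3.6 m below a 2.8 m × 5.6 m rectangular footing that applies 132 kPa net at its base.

Δσ_z ≈ 35.2 kPa

By the 2:1 method the load spreads at 1 horizontal : 2 vertical, so at depth z the loaded area has grown by z in each plan dimension:
Δσ = qBL/((B+z)(L+z)) = 132×2.8×5.6/((2.8+3.6)(5.6+3.6)) = 35.152 kPa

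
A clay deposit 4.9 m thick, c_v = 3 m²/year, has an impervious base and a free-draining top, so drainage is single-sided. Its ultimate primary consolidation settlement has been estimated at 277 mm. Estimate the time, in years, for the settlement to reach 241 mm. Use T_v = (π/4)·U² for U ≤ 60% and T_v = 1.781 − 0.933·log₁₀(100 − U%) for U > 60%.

Drainage path length: H_d = H = 4.9 m (single drainage).
U = S(t)/S_ult = 241/277 = 0.87.
U > 60%: T_v = 1.781 − 0.933·log₁₀(100 − 87.004) = 0.7418.
t = T_v·H_d²/c_v = 0.7418×4.9²/3 = 5.937 years.

t ≈ 5.94 years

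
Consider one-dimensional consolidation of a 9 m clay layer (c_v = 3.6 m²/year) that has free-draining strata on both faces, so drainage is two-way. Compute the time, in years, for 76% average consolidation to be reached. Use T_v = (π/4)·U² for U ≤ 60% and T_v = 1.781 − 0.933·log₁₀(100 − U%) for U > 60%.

t ≈ 2.77 years

Drainage path length: H_d = H/2 = 4.5 m (double drainage).
U > 60%: T_v = 1.781 − 0.933·log₁₀(100 − 76) = 0.49326.
t = T_v·H_d²/c_v = 0.49326×4.5²/3.6 = 2.775 years.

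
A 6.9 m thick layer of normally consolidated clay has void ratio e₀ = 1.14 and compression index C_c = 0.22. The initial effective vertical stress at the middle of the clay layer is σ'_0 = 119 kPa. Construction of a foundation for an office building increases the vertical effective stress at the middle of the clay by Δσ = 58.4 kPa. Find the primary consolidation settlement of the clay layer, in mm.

S_c ≈ 123 mm

Final effective stress: σ'_f = σ'_0 + Δσ = 119 + 58.4 = 177.4 kPa.
Normally consolidated clay, so the full stress increment lies on the virgin compression line:
S_c = C_c·H/(1+e₀)·log₁₀(σ'_f/σ'_0) = 0.22×6.9/(1+1.14)×log₁₀(177.4/119)
    = 0.70935 × 0.17341 = 0.123 m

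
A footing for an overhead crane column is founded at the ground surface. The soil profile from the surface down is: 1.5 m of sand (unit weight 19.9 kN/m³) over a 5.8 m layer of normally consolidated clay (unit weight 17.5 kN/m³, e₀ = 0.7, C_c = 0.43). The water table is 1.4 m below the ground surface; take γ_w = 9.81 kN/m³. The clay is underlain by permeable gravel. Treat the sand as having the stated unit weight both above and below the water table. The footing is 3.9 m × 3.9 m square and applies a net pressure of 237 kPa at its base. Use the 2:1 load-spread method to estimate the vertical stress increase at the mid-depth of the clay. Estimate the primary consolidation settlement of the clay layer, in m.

S_c ≈ 0.449 m

Mid-depth of clay below the ground surface: z = 1.5 + 5.8/2 = 4.4 m.
Total vertical stress at mid-clay: σ_v = 19.9×1.5 + 17.5×2.9 = 80.6 kPa.
Pore pressure: u = 9.81×(4.4 − 1.4) = 29.43 kPa.
Initial effective stress: σ'_0 = σ_v − u = 80.6 − 29.43 = 51.17 kPa.
Stress increase at mid-clay by the 2:1 spreading method:
Δσ = qBL/((B+z)(L+z)) = 237×3.9×3.9/((3.9+4.4)(3.9+4.4)) = 52.326 kPa
Final effective stress: σ'_f = σ'_0 + Δσ = 51.17 + 52.326 = 103.5 kPa.
Normally consolidated clay, so the full stress increment lies on the virgin compression line:
S_c = C_c·H/(1+e₀)·log₁₀(σ'_f/σ'_0) = 0.43×5.8/(1+0.7)×log₁₀(103.5/51.17)
    = 1.4671 × 0.30592 = 0.4488 m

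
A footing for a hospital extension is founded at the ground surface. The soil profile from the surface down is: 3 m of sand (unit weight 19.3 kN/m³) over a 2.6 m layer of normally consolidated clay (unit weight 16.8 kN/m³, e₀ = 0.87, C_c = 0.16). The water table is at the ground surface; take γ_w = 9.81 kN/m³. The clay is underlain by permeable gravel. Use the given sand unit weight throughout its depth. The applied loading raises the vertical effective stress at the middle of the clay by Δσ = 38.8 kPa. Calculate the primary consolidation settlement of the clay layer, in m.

Mid-depth of clay below the ground surface: z = 3 + 2.6/2 = 4.3 m.
Total vertical stress at mid-clay: σ_v = 19.3×3 + 16.8×1.3 = 79.74 kPa.
Pore pressure: u = 9.81×(4.3 − 0) = 42.183 kPa.
Initial effective stress: σ'_0 = σ_v − u = 79.74 − 42.183 = 37.557 kPa.
Final effective stress: σ'_f = σ'_0 + Δσ = 37.557 + 38.8 = 76.357 kPa.
Normally consolidated clay, so the full stress increment lies on the virgin compression line:
S_c = C_c·H/(1+e₀)·log₁₀(σ'_f/σ'_0) = 0.16×2.6/(1+0.87)×log₁₀(76.357/37.557)
    = 0.22246 × 0.30816 = 0.06855 m

S_c ≈ 0.0686 m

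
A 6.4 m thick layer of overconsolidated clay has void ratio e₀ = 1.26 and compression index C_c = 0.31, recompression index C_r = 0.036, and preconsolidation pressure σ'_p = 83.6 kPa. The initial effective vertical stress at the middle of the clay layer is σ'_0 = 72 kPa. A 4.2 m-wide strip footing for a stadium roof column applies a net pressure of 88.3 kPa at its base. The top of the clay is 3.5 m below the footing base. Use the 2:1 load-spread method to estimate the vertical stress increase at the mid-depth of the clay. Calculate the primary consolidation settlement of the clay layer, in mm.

S_c ≈ 97.2 mm

Mid-depth of clay below the footing base: z = 3.5 + 6.4/2 = 6.7 m.
Stress increase at mid-clay by the 2:1 spreading method:
Δσ = qB/(B+z) = 88.3×4.2/(4.2+6.7) = 34.024 kPa
Final effective stress: σ'_f = 72 + 34.024 = 106.02 kPa.
σ'_f = 106.02 > σ'_p = 83.6 kPa, so the stress path crosses the preconsolidation pressure — recompression up to σ'_p, then virgin compression beyond:
S_c = H/(1+e₀)·[C_r·log₁₀(σ'_p/σ'_0) + C_c·log₁₀(σ'_f/σ'_p)]
    = 6.4/2.26 × [0.036×log₁₀(83.6/72) + 0.31×log₁₀(106.02/83.6)]
    = 2.8319 × [0.0023355 + 0.031986] = 0.0972 m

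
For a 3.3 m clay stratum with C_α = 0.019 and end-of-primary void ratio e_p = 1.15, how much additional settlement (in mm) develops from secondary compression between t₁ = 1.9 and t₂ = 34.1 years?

Secondary compression: S_s = C_α·H/(1+e_p)·log₁₀(t₂/t₁)
S_s = 0.019×3.3/(1+1.15)×log₁₀(34.1/1.9)
    = 0.02916 × 1.254 = 0.03657 m

S_s ≈ 36.6 mm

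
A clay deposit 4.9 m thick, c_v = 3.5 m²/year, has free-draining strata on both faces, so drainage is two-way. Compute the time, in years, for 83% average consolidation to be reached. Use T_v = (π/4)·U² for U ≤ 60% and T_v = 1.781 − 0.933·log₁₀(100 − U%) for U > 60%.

Drainage path length: H_d = H/2 = 2.45 m (double drainage).
U > 60%: T_v = 1.781 − 0.933·log₁₀(100 − 83) = 0.63299.
t = T_v·H_d²/c_v = 0.63299×2.45²/3.5 = 1.086 years.

t ≈ 1.09 years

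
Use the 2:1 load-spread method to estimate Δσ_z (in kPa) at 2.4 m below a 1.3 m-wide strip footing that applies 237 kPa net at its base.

Δσ_z ≈ 83.3 kPa

By the 2:1 method the load spreads at 1 horizontal : 2 vertical, so at depth z the loaded area has grown by z in each plan dimension:
Δσ = qB/(B+z) = 237×1.3/(1.3+2.4) = 83.27 kPa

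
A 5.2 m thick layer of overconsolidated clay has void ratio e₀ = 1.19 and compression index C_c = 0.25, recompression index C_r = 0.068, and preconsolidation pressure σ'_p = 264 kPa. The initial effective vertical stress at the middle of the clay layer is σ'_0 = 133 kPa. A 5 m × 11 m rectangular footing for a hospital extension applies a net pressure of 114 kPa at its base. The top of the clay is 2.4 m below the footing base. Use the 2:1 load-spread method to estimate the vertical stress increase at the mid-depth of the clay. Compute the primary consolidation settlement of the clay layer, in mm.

Mid-depth of clay below the footing base: z = 2.4 + 5.2/2 = 5 m.
Stress increase at mid-clay by the 2:1 spreading method:
Δσ = qBL/((B+z)(L+z)) = 114×5×11/((5+5)(11+5)) = 39.188 kPa
Final effective stress: σ'_f = 133 + 39.188 = 172.19 kPa.
σ'_f = 172.19 ≤ σ'_p = 264 kPa, so the clay remains overconsolidated and only the recompression index applies:
S_c = C_r·H/(1+e₀)·log₁₀(σ'_f/σ'_0) = 0.068×5.2/2.19×log₁₀(172.19/133)
    = 0.16146 × 0.11216 = 0.01811 m

S_c ≈ 18.1 mm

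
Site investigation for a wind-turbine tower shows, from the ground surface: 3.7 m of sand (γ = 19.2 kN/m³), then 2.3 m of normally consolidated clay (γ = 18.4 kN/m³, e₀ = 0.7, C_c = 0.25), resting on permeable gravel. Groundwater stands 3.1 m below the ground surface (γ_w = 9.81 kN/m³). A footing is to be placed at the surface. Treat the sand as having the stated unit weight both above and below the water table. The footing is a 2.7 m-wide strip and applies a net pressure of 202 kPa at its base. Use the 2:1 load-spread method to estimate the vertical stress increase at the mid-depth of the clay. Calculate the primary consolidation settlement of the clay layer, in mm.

S_c ≈ 99.1 mm

Mid-depth of clay below the ground surface: z = 3.7 + 2.3/2 = 4.85 m.
Total vertical stress at mid-clay: σ_v = 19.2×3.7 + 18.4×1.15 = 92.2 kPa.
Pore pressure: u = 9.81×(4.85 − 3.1) = 17.168 kPa.
Initial effective stress: σ'_0 = σ_v − u = 92.2 − 17.168 = 75.032 kPa.
Stress increase at mid-clay by the 2:1 spreading method:
Δσ = qB/(B+z) = 202×2.7/(2.7+4.85) = 72.238 kPa
Final effective stress: σ'_f = σ'_0 + Δσ = 75.032 + 72.238 = 147.27 kPa.
Normally consolidated clay, so the full stress increment lies on the virgin compression line:
S_c = C_c·H/(1+e₀)·log₁₀(σ'_f/σ'_0) = 0.25×2.3/(1+0.7)×log₁₀(147.27/75.032)
    = 0.33824 × 0.29287 = 0.09906 m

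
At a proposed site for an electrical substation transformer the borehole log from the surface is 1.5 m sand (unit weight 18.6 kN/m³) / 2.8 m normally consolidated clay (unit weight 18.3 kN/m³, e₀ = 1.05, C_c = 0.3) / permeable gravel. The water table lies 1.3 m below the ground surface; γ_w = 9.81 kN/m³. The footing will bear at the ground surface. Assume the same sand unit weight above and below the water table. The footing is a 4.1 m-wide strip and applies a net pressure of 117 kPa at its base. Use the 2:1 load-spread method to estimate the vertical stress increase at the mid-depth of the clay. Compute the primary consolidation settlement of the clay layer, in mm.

S_c ≈ 184 mm

Mid-depth of clay below the ground surface: z = 1.5 + 2.8/2 = 2.9 m.
Total vertical stress at mid-clay: σ_v = 18.6×1.5 + 18.3×1.4 = 53.52 kPa.
Pore pressure: u = 9.81×(2.9 − 1.3) = 15.696 kPa.
Initial effective stress: σ'_0 = σ_v − u = 53.52 − 15.696 = 37.824 kPa.
Stress increase at mid-clay by the 2:1 spreading method:
Δσ = qB/(B+z) = 117×4.1/(4.1+2.9) = 68.529 kPa
Final effective stress: σ'_f = σ'_0 + Δσ = 37.824 + 68.529 = 106.35 kPa.
Normally consolidated clay, so the full stress increment lies on the virgin compression line:
S_c = C_c·H/(1+e₀)·log₁₀(σ'_f/σ'_0) = 0.3×2.8/(1+1.05)×log₁₀(106.35/37.824)
    = 0.40976 × 0.44897 = 0.184 m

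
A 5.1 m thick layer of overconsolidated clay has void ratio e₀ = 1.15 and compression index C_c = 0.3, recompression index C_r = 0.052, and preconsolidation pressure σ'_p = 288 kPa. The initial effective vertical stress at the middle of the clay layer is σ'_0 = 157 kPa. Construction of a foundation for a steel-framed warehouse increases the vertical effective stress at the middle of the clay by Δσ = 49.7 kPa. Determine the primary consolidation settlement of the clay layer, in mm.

S_c ≈ 14.7 mm

Final effective stress: σ'_f = 157 + 49.7 = 206.7 kPa.
σ'_f = 206.7 ≤ σ'_p = 288 kPa, so the clay remains overconsolidated and only the recompression index applies:
S_c = C_r·H/(1+e₀)·log₁₀(σ'_f/σ'_0) = 0.052×5.1/2.15×log₁₀(206.7/157)
    = 0.12335 × 0.11944 = 0.01473 m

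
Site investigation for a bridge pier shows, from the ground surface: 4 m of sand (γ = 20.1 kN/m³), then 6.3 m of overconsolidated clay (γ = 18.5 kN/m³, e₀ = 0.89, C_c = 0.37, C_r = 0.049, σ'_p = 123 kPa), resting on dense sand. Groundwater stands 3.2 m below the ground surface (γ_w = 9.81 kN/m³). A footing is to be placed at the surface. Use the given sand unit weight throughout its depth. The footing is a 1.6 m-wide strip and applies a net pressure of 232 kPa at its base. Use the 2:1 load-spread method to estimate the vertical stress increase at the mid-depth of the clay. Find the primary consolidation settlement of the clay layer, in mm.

S_c ≈ 93 mm

Mid-depth of clay below the ground surface: z = 4 + 6.3/2 = 7.15 m.
Total vertical stress at mid-clay: σ_v = 20.1×4 + 18.5×3.15 = 138.68 kPa.
Pore pressure: u = 9.81×(7.15 − 3.2) = 38.75 kPa.
Initial effective stress: σ'_0 = σ_v − u = 138.68 − 38.75 = 99.93 kPa.
Stress increase at mid-clay by the 2:1 spreading method:
Δσ = qB/(B+z) = 232×1.6/(1.6+7.15) = 42.423 kPa
Final effective stress: σ'_f = 99.93 + 42.423 = 142.35 kPa.
σ'_f = 142.35 > σ'_p = 123 kPa, so the stress path crosses the preconsolidation pressure — recompression up to σ'_p, then virgin compression beyond:
S_c = H/(1+e₀)·[C_r·log₁₀(σ'_p/σ'_0) + C_c·log₁₀(σ'_f/σ'_p)]
    = 6.3/1.89 × [0.049×log₁₀(123/99.93) + 0.37×log₁₀(142.35/123)]
    = 3.3333 × [0.0044203 + 0.023477] = 0.09299 m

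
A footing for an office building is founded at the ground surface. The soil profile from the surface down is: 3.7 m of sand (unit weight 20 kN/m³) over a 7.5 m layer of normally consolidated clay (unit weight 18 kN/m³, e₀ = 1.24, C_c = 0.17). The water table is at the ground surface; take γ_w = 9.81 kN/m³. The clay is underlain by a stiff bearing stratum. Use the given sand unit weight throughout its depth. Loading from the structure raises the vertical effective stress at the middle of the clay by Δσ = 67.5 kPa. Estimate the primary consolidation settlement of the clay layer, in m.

Mid-depth of clay below the ground surface: z = 3.7 + 7.5/2 = 7.45 m.
Total vertical stress at mid-clay: σ_v = 20×3.7 + 18×3.75 = 141.5 kPa.
Pore pressure: u = 9.81×(7.45 − 0) = 73.085 kPa.
Initial effective stress: σ'_0 = σ_v − u = 141.5 − 73.085 = 68.415 kPa.
Final effective stress: σ'_f = σ'_0 + Δσ = 68.415 + 67.5 = 135.92 kPa.
Normally consolidated clay, so the full stress increment lies on the virgin compression line:
S_c = C_c·H/(1+e₀)·log₁₀(σ'_f/σ'_0) = 0.17×7.5/(1+1.24)×log₁₀(135.92/68.415)
    = 0.5692 × 0.29813 = 0.1697 m

S_c ≈ 0.17 m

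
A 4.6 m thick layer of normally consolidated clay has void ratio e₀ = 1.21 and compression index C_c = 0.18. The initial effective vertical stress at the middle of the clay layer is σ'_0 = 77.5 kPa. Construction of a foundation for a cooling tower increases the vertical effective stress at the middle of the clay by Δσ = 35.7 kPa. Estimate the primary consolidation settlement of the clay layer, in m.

Final effective stress: σ'_f = σ'_0 + Δσ = 77.5 + 35.7 = 113.2 kPa.
Normally consolidated clay, so the full stress increment lies on the virgin compression line:
S_c = C_c·H/(1+e₀)·log₁₀(σ'_f/σ'_0) = 0.18×4.6/(1+1.21)×log₁₀(113.2/77.5)
    = 0.37466 × 0.16454 = 0.06165 m

S_c ≈ 0.0616 m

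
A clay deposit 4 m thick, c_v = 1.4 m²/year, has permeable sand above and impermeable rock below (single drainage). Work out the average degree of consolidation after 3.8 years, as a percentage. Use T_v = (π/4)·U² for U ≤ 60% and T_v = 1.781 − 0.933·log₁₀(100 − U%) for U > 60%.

Drainage path length: H_d = H = 4 m (single drainage).
T_v = c_v·t/H_d² = 1.4×3.8/4² = 0.3325.
T_v = 0.3325 corresponds to the U > 60% branch:
U = 1 − 10^((1.781 − T_v)/0.933)/100 = 0.6431

U ≈ 64.3 %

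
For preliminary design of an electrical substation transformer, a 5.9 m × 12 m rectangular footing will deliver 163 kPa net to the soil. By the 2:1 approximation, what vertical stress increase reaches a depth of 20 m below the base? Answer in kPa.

Δσ_z ≈ 13.9 kPa

By the 2:1 method the load spreads at 1 horizontal : 2 vertical, so at depth z the loaded area has grown by z in each plan dimension:
Δσ = qBL/((B+z)(L+z)) = 163×5.9×12/((5.9+20)(12+20)) = 13.924 kPa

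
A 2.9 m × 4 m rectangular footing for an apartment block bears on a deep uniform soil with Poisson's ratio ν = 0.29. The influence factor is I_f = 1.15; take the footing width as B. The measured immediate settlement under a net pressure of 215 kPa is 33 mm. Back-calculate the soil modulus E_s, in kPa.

S_e = q·B·(1−ν²)/E_s · I_f  ⇒  E_s = q·B·(1−ν²)·I_f / S_e.
E_s = 215 × 2.9 × 0.9159 × 1.15 / 0.033 = 19900 kPa

E_s ≈ 19900 kPa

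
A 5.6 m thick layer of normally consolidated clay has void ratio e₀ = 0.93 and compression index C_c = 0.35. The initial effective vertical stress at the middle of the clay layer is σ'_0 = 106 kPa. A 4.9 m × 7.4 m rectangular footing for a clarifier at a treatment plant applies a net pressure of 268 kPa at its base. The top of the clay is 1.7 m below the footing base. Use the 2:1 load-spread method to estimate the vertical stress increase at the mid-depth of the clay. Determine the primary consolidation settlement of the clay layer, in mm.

S_c ≈ 264 mm

Mid-depth of clay below the footing base: z = 1.7 + 5.6/2 = 4.5 m.
Stress increase at mid-clay by the 2:1 spreading method:
Δσ = qBL/((B+z)(L+z)) = 268×4.9×7.4/((4.9+4.5)(7.4+4.5)) = 86.874 kPa
Final effective stress: σ'_f = σ'_0 + Δσ = 106 + 86.874 = 192.87 kPa.
Normally consolidated clay, so the full stress increment lies on the virgin compression line:
S_c = C_c·H/(1+e₀)·log₁₀(σ'_f/σ'_0) = 0.35×5.6/(1+0.93)×log₁₀(192.87/106)
    = 1.0155 × 0.25996 = 0.264 m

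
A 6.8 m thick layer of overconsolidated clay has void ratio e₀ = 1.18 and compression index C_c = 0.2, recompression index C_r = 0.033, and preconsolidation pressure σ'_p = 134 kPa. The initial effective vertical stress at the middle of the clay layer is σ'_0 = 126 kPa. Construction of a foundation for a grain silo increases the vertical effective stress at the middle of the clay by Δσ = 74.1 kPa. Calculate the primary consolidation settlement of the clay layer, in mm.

Final effective stress: σ'_f = 126 + 74.1 = 200.1 kPa.
σ'_f = 200.1 > σ'_p = 134 kPa, so the stress path crosses the preconsolidation pressure — recompression up to σ'_p, then virgin compression beyond:
S_c = H/(1+e₀)·[C_r·log₁₀(σ'_p/σ'_0) + C_c·log₁₀(σ'_f/σ'_p)]
    = 6.8/2.18 × [0.033×log₁₀(134/126) + 0.2×log₁₀(200.1/134)]
    = 3.1193 × [0.00088223 + 0.034828] = 0.1114 m

S_c ≈ 111 mm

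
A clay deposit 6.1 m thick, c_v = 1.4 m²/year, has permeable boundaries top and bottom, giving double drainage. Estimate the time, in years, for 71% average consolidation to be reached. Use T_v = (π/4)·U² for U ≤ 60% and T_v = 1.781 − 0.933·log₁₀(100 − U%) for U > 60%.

t ≈ 2.77 years

Drainage path length: H_d = H/2 = 3.05 m (double drainage).
U > 60%: T_v = 1.781 − 0.933·log₁₀(100 − 71) = 0.41658.
t = T_v·H_d²/c_v = 0.41658×3.05²/1.4 = 2.768 years.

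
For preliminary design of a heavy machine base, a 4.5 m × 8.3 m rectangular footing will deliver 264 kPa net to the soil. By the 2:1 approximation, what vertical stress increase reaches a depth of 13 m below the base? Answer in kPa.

Δσ_z ≈ 26.5 kPa

By the 2:1 method the load spreads at 1 horizontal : 2 vertical, so at depth z the loaded area has grown by z in each plan dimension:
Δσ = qBL/((B+z)(L+z)) = 264×4.5×8.3/((4.5+13)(8.3+13)) = 26.453 kPa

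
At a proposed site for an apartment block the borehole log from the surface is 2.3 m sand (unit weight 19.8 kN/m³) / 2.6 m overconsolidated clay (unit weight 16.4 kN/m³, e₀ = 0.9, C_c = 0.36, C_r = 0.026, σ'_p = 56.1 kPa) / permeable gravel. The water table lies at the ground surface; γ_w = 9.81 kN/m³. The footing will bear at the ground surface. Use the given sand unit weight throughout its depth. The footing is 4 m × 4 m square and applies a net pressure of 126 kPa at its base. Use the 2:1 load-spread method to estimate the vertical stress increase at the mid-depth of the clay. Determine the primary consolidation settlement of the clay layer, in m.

S_c ≈ 0.0451 m

Mid-depth of clay below the ground surface: z = 2.3 + 2.6/2 = 3.6 m.
Total vertical stress at mid-clay: σ_v = 19.8×2.3 + 16.4×1.3 = 66.86 kPa.
Pore pressure: u = 9.81×(3.6 − 0) = 35.316 kPa.
Initial effective stress: σ'_0 = σ_v − u = 66.86 − 35.316 = 31.544 kPa.
Stress increase at mid-clay by the 2:1 spreading method:
Δσ = qBL/((B+z)(L+z)) = 126×4×4/((4+3.6)(4+3.6)) = 34.903 kPa
Final effective stress: σ'_f = 31.544 + 34.903 = 66.447 kPa.
σ'_f = 66.447 > σ'_p = 56.1 kPa, so the stress path crosses the preconsolidation pressure — recompression up to σ'_p, then virgin compression beyond:
S_c = H/(1+e₀)·[C_r·log₁₀(σ'_p/σ'_0) + C_c·log₁₀(σ'_f/σ'_p)]
    = 2.6/1.9 × [0.026×log₁₀(56.1/31.544) + 0.36×log₁₀(66.447/56.1)]
    = 1.3684 × [0.0065012 + 0.026465] = 0.04511 m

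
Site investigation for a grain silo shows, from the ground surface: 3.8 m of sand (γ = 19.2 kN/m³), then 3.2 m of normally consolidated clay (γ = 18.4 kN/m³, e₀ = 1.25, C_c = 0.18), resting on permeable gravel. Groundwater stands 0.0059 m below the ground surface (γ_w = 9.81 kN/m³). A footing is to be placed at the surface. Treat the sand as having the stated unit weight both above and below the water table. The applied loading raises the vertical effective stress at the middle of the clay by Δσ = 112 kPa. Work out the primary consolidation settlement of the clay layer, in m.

Mid-depth of clay below the ground surface: z = 3.8 + 3.2/2 = 5.4 m.
Total vertical stress at mid-clay: σ_v = 19.2×3.8 + 18.4×1.6 = 102.4 kPa.
Pore pressure: u = 9.81×(5.4 − 0.0059) = 52.915 kPa.
Initial effective stress: σ'_0 = σ_v − u = 102.4 − 52.915 = 49.485 kPa.
Final effective stress: σ'_f = σ'_0 + Δσ = 49.485 + 112 = 161.49 kPa.
Normally consolidated clay, so the full stress increment lies on the virgin compression line:
S_c = C_c·H/(1+e₀)·log₁₀(σ'_f/σ'_0) = 0.18×3.2/(1+1.25)×log₁₀(161.49/49.485)
    = 0.256 × 0.51367 = 0.1315 m

S_c ≈ 0.131 m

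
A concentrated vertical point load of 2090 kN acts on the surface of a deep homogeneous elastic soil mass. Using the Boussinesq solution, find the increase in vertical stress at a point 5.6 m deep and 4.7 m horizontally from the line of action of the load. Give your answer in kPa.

Δσ_z ≈ 8.39 kPa

Boussinesq vertical stress below a point load on an elastic half-space:
Δσ_z = 3P/(2πz²) · [1 + (r/z)²]^(−5/2)
r/z = 4.7/5.6 = 0.83929; [1+(r/z)²]^(−5/2) = 0.26368.
Δσ_z = 3×2090/(2π×5.6²) × 0.26368 = 31.821 × 0.26368 = 8.391 kPa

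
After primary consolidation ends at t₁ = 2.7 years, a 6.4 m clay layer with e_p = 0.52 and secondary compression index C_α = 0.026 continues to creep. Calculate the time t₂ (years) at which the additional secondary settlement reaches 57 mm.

t₂ ≈ 8.95 years

S_s = C_α·H/(1+e_p)·log₁₀(t₂/t₁) ⇒ log₁₀(t₂/t₁) = S_s·(1+e_p)/(C_α·H).
log₁₀(t₂/t₁) = 0.057 × (1+0.52) / (0.026×6.4) = 0.5207
t₂ = t₁ × 10^0.5207 = 2.7 × 3.316 = 8.954 years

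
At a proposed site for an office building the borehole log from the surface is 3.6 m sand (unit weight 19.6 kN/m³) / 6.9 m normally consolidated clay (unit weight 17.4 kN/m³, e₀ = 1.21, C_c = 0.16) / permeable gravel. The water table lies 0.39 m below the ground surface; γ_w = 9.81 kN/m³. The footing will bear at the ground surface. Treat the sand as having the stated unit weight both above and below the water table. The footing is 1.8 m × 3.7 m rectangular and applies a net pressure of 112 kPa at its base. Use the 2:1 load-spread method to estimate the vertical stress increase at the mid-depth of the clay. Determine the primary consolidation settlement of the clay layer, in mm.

Mid-depth of clay below the ground surface: z = 3.6 + 6.9/2 = 7.05 m.
Total vertical stress at mid-clay: σ_v = 19.6×3.6 + 17.4×3.45 = 130.59 kPa.
Pore pressure: u = 9.81×(7.05 − 0.39) = 65.335 kPa.
Initial effective stress: σ'_0 = σ_v − u = 130.59 − 65.335 = 65.255 kPa.
Stress increase at mid-clay by the 2:1 spreading method:
Δσ = qBL/((B+z)(L+z)) = 112×1.8×3.7/((1.8+7.05)(3.7+7.05)) = 7.8404 kPa
Final effective stress: σ'_f = σ'_0 + Δσ = 65.255 + 7.8404 = 73.095 kPa.
Normally consolidated clay, so the full stress increment lies on the virgin compression line:
S_c = C_c·H/(1+e₀)·log₁₀(σ'_f/σ'_0) = 0.16×6.9/(1+1.21)×log₁₀(73.095/65.255)
    = 0.49955 × 0.049274 = 0.02461 m

S_c ≈ 24.6 mm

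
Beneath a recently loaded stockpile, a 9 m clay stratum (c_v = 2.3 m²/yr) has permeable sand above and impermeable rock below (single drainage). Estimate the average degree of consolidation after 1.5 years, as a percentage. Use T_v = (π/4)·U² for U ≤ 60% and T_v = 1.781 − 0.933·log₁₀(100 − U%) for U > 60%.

Drainage path length: H_d = H = 9 m (single drainage).
T_v = c_v·t/H_d² = 2.3×1.5/9² = 0.042593.
T_v = 0.042593 corresponds to the U ≤ 60% branch:
U = √(4T_v/π) = 0.2329

U ≈ 23.3 %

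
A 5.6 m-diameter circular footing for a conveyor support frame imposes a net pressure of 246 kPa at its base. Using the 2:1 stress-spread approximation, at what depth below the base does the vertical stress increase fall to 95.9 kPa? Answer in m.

2:1 spreading — at depth z the loaded area has grown by z in each plan dimension:
qD²/(D+z)² = Δσ_z ⇒ z = D(√(q/Δσ_z) − 1) = 5.6×(√(246/95.9) − 1) = 3.369 m

z ≈ 3.37 m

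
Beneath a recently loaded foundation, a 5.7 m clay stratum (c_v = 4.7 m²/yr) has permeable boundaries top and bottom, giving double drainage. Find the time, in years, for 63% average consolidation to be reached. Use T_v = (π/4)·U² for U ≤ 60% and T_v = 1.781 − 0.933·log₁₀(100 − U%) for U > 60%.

t ≈ 0.549 years

Drainage path length: H_d = H/2 = 2.85 m (double drainage).
U > 60%: T_v = 1.781 − 0.933·log₁₀(100 − 63) = 0.31787.
t = T_v·H_d²/c_v = 0.31787×2.85²/4.7 = 0.5493 years.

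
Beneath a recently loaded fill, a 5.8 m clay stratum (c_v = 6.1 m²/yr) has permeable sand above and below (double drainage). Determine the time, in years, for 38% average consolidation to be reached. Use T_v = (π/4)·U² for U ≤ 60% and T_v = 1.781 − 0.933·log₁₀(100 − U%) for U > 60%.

t ≈ 0.156 years

Drainage path length: H_d = H/2 = 2.9 m (double drainage).
U ≤ 60%: T_v = (π/4)·U² = (π/4)×0.38² = 0.11341.
t = T_v·H_d²/c_v = 0.11341×2.9²/6.1 = 0.1564 years.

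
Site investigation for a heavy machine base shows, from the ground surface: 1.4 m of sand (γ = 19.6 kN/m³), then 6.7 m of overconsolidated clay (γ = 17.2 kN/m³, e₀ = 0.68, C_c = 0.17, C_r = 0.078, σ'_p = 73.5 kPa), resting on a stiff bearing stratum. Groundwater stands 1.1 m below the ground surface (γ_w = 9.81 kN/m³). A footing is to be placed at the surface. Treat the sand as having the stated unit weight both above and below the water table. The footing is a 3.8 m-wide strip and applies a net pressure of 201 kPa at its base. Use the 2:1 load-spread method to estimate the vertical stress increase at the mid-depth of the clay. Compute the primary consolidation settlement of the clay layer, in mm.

S_c ≈ 241 mm

Mid-depth of clay below the ground surface: z = 1.4 + 6.7/2 = 4.75 m.
Total vertical stress at mid-clay: σ_v = 19.6×1.4 + 17.2×3.35 = 85.06 kPa.
Pore pressure: u = 9.81×(4.75 − 1.1) = 35.806 kPa.
Initial effective stress: σ'_0 = σ_v − u = 85.06 − 35.806 = 49.254 kPa.
Stress increase at mid-clay by the 2:1 spreading method:
Δσ = qB/(B+z) = 201×3.8/(3.8+4.75) = 89.333 kPa
Final effective stress: σ'_f = 49.254 + 89.333 = 138.59 kPa.
σ'_f = 138.59 > σ'_p = 73.5 kPa, so the stress path crosses the preconsolidation pressure — recompression up to σ'_p, then virgin compression beyond:
S_c = H/(1+e₀)·[C_r·log₁₀(σ'_p/σ'_0) + C_c·log₁₀(σ'_f/σ'_p)]
    = 6.7/1.68 × [0.078×log₁₀(73.5/49.254) + 0.17×log₁₀(138.59/73.5)]
    = 3.9881 × [0.01356 + 0.046826] = 0.2408 m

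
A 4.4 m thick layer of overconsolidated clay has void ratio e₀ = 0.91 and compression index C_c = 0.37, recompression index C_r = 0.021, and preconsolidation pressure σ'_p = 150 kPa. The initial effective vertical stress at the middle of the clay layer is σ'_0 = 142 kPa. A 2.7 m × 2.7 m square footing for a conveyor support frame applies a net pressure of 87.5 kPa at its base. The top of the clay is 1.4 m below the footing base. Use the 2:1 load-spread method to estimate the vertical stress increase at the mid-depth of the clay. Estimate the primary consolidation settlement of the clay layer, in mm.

S_c ≈ 20.5 mm

Mid-depth of clay below the footing base: z = 1.4 + 4.4/2 = 3.6 m.
Stress increase at mid-clay by the 2:1 spreading method:
Δσ = qBL/((B+z)(L+z)) = 87.5×2.7×2.7/((2.7+3.6)(2.7+3.6)) = 16.071 kPa
Final effective stress: σ'_f = 142 + 16.071 = 158.07 kPa.
σ'_f = 158.07 > σ'_p = 150 kPa, so the stress path crosses the preconsolidation pressure — recompression up to σ'_p, then virgin compression beyond:
S_c = H/(1+e₀)·[C_r·log₁₀(σ'_p/σ'_0) + C_c·log₁₀(σ'_f/σ'_p)]
    = 4.4/1.91 × [0.021×log₁₀(150/142) + 0.37×log₁₀(158.07/150)]
    = 2.3037 × [0.00049986 + 0.0084205] = 0.02055 m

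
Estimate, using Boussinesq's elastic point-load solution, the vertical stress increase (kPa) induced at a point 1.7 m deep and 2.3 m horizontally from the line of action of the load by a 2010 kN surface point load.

Boussinesq vertical stress below a point load on an elastic half-space:
Δσ_z = 3P/(2πz²) · [1 + (r/z)²]^(−5/2)
r/z = 2.3/1.7 = 1.3529; [1+(r/z)²]^(−5/2) = 0.074193.
Δσ_z = 3×2010/(2π×1.7²) × 0.074193 = 332.08 × 0.074193 = 24.64 kPa

Δσ_z ≈ 24.6 kPa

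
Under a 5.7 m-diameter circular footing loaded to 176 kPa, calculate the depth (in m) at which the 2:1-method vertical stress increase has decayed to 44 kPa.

2:1 spreading — at depth z the loaded area has grown by z in each plan dimension:
qD²/(D+z)² = Δσ_z ⇒ z = D(√(q/Δσ_z) − 1) = 5.7×(√(176/44) − 1) = 5.7 m

z ≈ 5.7 m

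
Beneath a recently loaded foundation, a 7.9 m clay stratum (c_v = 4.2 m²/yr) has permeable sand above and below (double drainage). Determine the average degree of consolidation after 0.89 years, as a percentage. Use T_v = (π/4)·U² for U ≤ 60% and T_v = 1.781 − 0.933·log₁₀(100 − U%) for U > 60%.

Drainage path length: H_d = H/2 = 3.95 m (double drainage).
T_v = c_v·t/H_d² = 4.2×0.89/3.95² = 0.23958.
T_v = 0.23958 corresponds to the U ≤ 60% branch:
U = √(4T_v/π) = 0.5523

U ≈ 55.2 %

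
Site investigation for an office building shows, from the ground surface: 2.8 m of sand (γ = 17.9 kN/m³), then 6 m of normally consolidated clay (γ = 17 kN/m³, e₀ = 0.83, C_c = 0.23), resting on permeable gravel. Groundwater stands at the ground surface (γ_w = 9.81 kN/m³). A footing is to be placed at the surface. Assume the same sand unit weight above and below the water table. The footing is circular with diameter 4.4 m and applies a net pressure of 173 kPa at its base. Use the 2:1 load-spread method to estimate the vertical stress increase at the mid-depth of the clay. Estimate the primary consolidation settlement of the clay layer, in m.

Mid-depth of clay below the ground surface: z = 2.8 + 6/2 = 5.8 m.
Total vertical stress at mid-clay: σ_v = 17.9×2.8 + 17×3 = 101.12 kPa.
Pore pressure: u = 9.81×(5.8 − 0) = 56.898 kPa.
Initial effective stress: σ'_0 = σ_v − u = 101.12 − 56.898 = 44.222 kPa.
Stress increase at mid-clay by the 2:1 spreading method:
Δσ ≈ qD²/(D+z)² = 173×4.4²/(4.4+5.8)² = 32.192 kPa
Final effective stress: σ'_f = σ'_0 + Δσ = 44.222 + 32.192 = 76.414 kPa.
Normally consolidated clay, so the full stress increment lies on the virgin compression line:
S_c = C_c·H/(1+e₀)·log₁₀(σ'_f/σ'_0) = 0.23×6/(1+0.83)×log₁₀(76.414/44.222)
    = 0.7541 × 0.23753 = 0.1791 m

S_c ≈ 0.179 m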